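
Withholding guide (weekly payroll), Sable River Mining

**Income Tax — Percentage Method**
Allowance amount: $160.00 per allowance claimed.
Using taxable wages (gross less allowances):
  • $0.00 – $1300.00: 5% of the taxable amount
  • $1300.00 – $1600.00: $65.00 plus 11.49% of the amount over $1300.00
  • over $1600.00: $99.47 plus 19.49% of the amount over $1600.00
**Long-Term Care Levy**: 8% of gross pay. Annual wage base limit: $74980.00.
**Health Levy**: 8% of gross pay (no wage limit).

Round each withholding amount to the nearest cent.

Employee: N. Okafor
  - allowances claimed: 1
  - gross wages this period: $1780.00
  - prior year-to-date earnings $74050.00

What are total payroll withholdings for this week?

$320.17

Income Tax: taxable = $1780.00 − 1×$160.00 = $1620.00
  $99.47 + 19.49% × ($1620.00 − $1600.00) = $99.47 + 19.49% × $20.00 = $103.37
Long-Term Care Levy: cap $74980.00 − YTD $74050.00 = $930.00 subject; 8% × $930.00 = $74.40
Health Levy: 8% × $1780.00 = $142.40
Total: $103.37 + $74.40 + $142.40 = $320.17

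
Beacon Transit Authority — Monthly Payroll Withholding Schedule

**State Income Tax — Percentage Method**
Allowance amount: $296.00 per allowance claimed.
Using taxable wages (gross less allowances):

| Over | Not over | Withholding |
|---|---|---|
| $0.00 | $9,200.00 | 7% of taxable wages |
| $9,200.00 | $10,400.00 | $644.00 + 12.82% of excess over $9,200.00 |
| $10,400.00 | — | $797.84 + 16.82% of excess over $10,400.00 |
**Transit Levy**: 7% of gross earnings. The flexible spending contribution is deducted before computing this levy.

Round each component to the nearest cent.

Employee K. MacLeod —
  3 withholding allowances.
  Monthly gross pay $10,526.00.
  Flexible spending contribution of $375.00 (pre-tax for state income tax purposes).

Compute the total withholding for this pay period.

$1,362.65

State Income Tax: taxable = $10,526.00 − $375.00 − 3×$296.00 = $9,263.00
  $644.00 + 12.82% × ($9,263.00 − $9,200.00) = $644.00 + 12.82% × $63.00 = $652.08
Transit Levy: 7% × $10,151.00 = $710.57
Total: $652.08 + $710.57 = $1,362.65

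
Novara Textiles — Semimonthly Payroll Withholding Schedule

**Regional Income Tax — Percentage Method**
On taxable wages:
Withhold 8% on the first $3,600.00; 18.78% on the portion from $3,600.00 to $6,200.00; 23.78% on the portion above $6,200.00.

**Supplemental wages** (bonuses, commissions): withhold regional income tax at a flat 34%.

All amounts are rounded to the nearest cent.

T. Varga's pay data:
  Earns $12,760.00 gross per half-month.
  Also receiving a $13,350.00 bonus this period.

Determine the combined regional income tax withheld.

Regional Income Tax: taxable = $12,760.00
  $776.28 + 23.78% × ($12,760.00 − $6,200.00) = $776.28 + 23.78% × $6,560.00 = $2,336.25
Supplemental (34% flat on bonus): 34% × $13,350.00 = $4,539.00
Total regional income tax: $2,336.25 + $4,539.00 = $6,875.25

$6,875.25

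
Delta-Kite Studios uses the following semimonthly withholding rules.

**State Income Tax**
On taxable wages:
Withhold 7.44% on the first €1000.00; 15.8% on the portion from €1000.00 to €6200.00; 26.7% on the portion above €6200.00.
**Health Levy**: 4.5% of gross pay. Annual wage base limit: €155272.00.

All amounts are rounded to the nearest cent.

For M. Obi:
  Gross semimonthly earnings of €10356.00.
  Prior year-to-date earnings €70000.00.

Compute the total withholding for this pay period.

State Income Tax: taxable = €10356.00
  €896.00 + 26.7% × (€10356.00 − €6200.00) = €896.00 + 26.7% × €4156.00 = €2005.65
Health Levy: 4.5% × €10356.00 = €466.02
Total: €2005.65 + €466.02 = €2471.67

€2471.67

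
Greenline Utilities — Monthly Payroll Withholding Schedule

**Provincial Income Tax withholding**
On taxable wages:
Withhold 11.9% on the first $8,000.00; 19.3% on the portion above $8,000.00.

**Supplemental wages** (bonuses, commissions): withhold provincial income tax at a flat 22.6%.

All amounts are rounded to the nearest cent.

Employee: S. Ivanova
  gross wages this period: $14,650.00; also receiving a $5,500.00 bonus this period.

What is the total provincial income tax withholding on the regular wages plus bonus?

$3,478.45

Provincial Income Tax: taxable = $14,650.00
  $952.00 + 19.3% × ($14,650.00 − $8,000.00) = $952.00 + 19.3% × $6,650.00 = $2,235.45
Supplemental (22.6% flat on bonus): 22.6% × $5,500.00 = $1,243.00
Total provincial income tax: $2,235.45 + $1,243.00 = $3,478.45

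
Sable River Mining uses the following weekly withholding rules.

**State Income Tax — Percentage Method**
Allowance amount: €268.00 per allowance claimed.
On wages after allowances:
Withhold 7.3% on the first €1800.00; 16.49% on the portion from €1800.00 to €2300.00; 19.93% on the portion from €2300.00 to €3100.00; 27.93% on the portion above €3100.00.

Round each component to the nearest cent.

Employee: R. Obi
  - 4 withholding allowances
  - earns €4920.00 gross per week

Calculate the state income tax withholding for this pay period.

State Income Tax: taxable = €4920.00 − 4×€268.00 = €3848.00
  €373.29 + 27.93% × (€3848.00 − €3100.00) = €373.29 + 27.93% × €748.00 = €582.21

€582.21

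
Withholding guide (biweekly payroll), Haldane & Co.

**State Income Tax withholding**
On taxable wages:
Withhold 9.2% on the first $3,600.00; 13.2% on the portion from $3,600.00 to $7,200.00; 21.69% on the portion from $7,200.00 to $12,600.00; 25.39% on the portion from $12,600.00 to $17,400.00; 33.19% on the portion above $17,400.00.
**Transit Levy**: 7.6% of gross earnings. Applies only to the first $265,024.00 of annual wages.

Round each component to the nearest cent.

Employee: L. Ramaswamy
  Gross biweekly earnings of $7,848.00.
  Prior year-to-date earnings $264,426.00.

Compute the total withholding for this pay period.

$992.40

State Income Tax: taxable = $7,848.00
  $806.40 + 21.69% × ($7,848.00 − $7,200.00) = $806.40 + 21.69% × $648.00 = $946.95
Transit Levy: cap $265,024.00 − YTD $264,426.00 = $598.00 subject; 7.6% × $598.00 = $45.45
Total: $946.95 + $45.45 = $992.40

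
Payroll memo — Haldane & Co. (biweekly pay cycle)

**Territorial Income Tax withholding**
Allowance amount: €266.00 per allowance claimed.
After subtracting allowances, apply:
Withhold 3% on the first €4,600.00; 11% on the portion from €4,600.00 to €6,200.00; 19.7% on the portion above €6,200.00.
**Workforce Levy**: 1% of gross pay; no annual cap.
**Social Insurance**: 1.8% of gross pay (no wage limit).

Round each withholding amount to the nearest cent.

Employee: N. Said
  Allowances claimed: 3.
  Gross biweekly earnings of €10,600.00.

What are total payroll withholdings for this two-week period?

Territorial Income Tax: taxable = €10,600.00 − 3×€266.00 = €9,802.00
  €314.00 + 19.7% × (€9,802.00 − €6,200.00) = €314.00 + 19.7% × €3,602.00 = €1,023.59
Workforce Levy: 1% × €10,600.00 = €106.00
Social Insurance: 1.8% × €10,600.00 = €190.80
Total: €1,023.59 + €106.00 + €190.80 = €1,320.39

€1,320.39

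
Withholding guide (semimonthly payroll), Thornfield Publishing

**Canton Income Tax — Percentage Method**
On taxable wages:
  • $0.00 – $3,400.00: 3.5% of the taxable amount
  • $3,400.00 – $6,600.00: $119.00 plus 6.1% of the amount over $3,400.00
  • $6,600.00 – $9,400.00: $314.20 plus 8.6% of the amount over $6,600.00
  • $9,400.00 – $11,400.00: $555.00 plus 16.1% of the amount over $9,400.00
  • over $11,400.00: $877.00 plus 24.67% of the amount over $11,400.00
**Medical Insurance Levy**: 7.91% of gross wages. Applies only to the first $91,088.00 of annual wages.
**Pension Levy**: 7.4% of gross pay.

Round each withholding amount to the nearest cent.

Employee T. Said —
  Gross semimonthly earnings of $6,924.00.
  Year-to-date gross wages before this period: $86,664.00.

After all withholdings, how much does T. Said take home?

Canton Income Tax: taxable = $6,924.00
  $314.20 + 8.6% × ($6,924.00 − $6,600.00) = $314.20 + 8.6% × $324.00 = $342.06
Medical Insurance Levy: cap $91,088.00 − YTD $86,664.00 = $4,424.00 subject; 7.91% × $4,424.00 = $349.94
Pension Levy: 7.4% × $6,924.00 = $512.38
Total withheld: $342.06 + $349.94 + $512.38 = $1,204.38
Net pay: $6,924.00 − $1,204.38 = $5,719.62

$5,719.62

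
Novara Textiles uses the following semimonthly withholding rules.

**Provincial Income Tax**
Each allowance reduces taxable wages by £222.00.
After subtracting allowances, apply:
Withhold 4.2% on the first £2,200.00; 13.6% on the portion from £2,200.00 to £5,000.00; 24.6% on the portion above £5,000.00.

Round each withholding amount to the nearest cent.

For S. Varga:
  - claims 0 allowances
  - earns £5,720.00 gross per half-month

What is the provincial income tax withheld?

Provincial Income Tax: taxable = £5,720.00
  £473.20 + 24.6% × (£5,720.00 − £5,000.00) = £473.20 + 24.6% × £720.00 = £650.32

£650.32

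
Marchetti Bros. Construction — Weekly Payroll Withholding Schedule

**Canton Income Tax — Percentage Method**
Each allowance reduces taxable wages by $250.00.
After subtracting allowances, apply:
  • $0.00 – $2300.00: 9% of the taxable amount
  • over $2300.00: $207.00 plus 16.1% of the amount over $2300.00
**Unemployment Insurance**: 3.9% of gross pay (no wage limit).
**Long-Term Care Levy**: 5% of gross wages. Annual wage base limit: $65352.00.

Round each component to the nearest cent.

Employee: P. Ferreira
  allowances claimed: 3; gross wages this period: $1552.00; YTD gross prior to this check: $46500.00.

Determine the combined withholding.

$210.31

Canton Income Tax: taxable = $1552.00 − 3×$250.00 = $802.00
  9% × $802.00 = $72.18
Unemployment Insurance: 3.9% × $1552.00 = $60.53
Long-Term Care Levy: 5% × $1552.00 = $77.60
Total: $72.18 + $60.53 + $77.60 = $210.31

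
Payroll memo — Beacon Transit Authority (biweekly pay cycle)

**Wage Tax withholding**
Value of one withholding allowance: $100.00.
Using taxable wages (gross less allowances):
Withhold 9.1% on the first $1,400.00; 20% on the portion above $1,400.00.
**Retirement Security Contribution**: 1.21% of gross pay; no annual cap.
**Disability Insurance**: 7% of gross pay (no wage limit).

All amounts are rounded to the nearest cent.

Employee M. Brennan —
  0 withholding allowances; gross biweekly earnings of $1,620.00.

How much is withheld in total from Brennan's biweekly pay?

Wage Tax: taxable = $1,620.00
  $127.40 + 20% × ($1,620.00 − $1,400.00) = $127.40 + 20% × $220.00 = $171.40
Retirement Security Contribution: 1.21% × $1,620.00 = $19.60
Disability Insurance: 7% × $1,620.00 = $113.40
Total: $171.40 + $19.60 + $113.40 = $304.40

$304.40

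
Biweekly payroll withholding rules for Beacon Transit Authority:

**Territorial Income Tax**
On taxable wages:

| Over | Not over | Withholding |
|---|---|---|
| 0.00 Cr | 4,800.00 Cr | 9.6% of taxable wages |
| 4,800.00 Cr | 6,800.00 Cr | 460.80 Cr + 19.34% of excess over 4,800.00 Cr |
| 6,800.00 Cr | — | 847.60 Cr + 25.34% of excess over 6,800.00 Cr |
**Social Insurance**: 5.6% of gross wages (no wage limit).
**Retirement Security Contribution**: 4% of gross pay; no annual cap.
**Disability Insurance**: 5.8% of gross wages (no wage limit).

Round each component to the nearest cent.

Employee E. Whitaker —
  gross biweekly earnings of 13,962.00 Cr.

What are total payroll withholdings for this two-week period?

Territorial Income Tax: taxable = 13,962.00 Cr
  847.60 Cr + 25.34% × (13,962.00 Cr − 6,800.00 Cr) = 847.60 Cr + 25.34% × 7,162.00 Cr = 2,662.45 Cr
Social Insurance: 5.6% × 13,962.00 Cr = 781.87 Cr
Retirement Security Contribution: 4% × 13,962.00 Cr = 558.48 Cr
Disability Insurance: 5.8% × 13,962.00 Cr = 809.80 Cr
Total: 2,662.45 Cr + 781.87 Cr + 558.48 Cr + 809.80 Cr = 4,812.60 Cr

4,812.60 Cr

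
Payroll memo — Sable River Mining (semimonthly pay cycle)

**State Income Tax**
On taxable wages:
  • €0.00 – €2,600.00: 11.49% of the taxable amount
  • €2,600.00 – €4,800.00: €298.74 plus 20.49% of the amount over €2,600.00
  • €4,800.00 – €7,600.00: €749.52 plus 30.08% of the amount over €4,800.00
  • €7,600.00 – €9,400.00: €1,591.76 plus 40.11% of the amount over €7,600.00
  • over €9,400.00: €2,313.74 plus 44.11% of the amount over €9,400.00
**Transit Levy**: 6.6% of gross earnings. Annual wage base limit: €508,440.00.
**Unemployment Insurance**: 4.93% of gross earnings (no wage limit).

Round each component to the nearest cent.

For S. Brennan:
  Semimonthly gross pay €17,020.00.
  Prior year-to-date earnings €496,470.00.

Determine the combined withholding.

State Income Tax: taxable = €17,020.00
  €2,313.74 + 44.11% × (€17,020.00 − €9,400.00) = €2,313.74 + 44.11% × €7,620.00 = €5,674.92
Transit Levy: cap €508,440.00 − YTD €496,470.00 = €11,970.00 subject; 6.6% × €11,970.00 = €790.02
Unemployment Insurance: 4.93% × €17,020.00 = €839.09
Total: €5,674.92 + €790.02 + €839.09 = €7,304.03

€7,304.03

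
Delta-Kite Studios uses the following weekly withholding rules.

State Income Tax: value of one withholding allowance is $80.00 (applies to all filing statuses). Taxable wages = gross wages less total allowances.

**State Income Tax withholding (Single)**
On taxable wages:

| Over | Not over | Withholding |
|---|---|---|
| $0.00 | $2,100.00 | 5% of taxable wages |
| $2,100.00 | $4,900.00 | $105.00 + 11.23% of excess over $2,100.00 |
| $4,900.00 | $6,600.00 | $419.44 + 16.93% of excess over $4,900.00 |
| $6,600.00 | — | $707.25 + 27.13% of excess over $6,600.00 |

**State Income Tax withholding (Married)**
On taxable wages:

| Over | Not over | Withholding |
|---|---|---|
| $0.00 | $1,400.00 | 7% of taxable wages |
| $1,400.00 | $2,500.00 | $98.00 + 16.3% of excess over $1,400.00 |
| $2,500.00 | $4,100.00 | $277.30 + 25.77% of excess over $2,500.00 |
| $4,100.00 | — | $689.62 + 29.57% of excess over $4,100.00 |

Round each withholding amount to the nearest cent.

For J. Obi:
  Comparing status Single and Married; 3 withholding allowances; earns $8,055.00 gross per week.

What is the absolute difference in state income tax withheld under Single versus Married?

$751.27

State Income Tax (Single): taxable = $8,055.00 − 3×$80.00 = $7,815.00
  $707.25 + 27.13% × ($7,815.00 − $6,600.00) = $707.25 + 27.13% × $1,215.00 = $1,036.88
State Income Tax (Married): taxable = $8,055.00 − 3×$80.00 = $7,815.00
  $689.62 + 29.57% × ($7,815.00 − $4,100.00) = $689.62 + 29.57% × $3,715.00 = $1,788.15
Difference: |$1,036.88 − $1,788.15| = $751.27 (higher under Married)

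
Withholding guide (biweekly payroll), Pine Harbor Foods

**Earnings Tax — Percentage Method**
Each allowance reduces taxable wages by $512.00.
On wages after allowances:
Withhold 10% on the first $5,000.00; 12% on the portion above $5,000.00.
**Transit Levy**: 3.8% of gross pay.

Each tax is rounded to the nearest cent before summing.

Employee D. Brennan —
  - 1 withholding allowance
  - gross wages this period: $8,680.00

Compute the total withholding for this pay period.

$1,210.00

Earnings Tax: taxable = $8,680.00 − 1×$512.00 = $8,168.00
  $500.00 + 12% × ($8,168.00 − $5,000.00) = $500.00 + 12% × $3,168.00 = $880.16
Transit Levy: 3.8% × $8,680.00 = $329.84
Total: $880.16 + $329.84 = $1,210.00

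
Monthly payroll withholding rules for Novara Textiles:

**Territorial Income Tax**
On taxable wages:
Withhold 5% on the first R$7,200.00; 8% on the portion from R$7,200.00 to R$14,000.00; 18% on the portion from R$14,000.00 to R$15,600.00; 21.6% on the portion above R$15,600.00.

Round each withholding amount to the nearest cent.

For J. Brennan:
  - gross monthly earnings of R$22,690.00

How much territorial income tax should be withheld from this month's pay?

Territorial Income Tax: taxable = R$22,690.00
  R$1,192.00 + 21.6% × (R$22,690.00 − R$15,600.00) = R$1,192.00 + 21.6% × R$7,090.00 = R$2,723.44

R$2,723.44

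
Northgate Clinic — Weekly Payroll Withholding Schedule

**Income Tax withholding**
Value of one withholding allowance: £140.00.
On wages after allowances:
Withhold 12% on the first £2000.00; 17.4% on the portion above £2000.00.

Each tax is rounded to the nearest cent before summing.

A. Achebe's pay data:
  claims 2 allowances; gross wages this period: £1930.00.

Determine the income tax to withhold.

Income Tax: taxable = £1930.00 − 2×£140.00 = £1650.00
  12% × £1650.00 = £198.00

£198.00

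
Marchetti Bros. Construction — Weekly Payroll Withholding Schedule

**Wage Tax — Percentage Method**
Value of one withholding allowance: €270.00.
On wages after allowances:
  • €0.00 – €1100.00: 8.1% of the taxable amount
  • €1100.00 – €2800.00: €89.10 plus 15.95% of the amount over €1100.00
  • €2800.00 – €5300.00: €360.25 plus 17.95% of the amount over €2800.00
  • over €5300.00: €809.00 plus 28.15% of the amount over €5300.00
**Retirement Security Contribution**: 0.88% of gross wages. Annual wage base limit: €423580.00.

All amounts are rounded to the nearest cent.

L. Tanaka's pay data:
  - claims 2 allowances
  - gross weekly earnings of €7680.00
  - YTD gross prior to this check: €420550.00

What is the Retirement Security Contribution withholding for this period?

Retirement Security Contribution: cap €423580.00 − YTD €420550.00 = €3030.00 subject; 0.88% × €3030.00 = €26.66

€26.66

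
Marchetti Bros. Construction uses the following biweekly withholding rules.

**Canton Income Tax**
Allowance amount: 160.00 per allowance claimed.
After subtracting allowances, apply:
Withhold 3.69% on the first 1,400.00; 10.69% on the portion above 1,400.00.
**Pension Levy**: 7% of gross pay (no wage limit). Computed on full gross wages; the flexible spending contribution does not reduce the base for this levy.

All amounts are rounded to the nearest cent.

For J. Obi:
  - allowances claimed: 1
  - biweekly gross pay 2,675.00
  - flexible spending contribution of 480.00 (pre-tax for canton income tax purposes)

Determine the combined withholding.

306.79

Canton Income Tax: taxable = 2,675.00 − 480.00 − 1×160.00 = 2,035.00
  51.66 + 10.69% × (2,035.00 − 1,400.00) = 51.66 + 10.69% × 635.00 = 119.54
Pension Levy: 7% × 2,675.00 = 187.25
Total: 119.54 + 187.25 = 306.79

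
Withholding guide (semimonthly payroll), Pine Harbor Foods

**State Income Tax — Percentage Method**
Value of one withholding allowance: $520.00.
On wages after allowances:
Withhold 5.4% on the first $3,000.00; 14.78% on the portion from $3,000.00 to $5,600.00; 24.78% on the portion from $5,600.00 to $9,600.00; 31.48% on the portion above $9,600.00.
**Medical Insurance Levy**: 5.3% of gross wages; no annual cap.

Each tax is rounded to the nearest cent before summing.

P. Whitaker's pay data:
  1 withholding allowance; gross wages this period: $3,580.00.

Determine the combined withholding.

$360.61

State Income Tax: taxable = $3,580.00 − 1×$520.00 = $3,060.00
  $162.00 + 14.78% × ($3,060.00 − $3,000.00) = $162.00 + 14.78% × $60.00 = $170.87
Medical Insurance Levy: 5.3% × $3,580.00 = $189.74
Total: $170.87 + $189.74 = $360.61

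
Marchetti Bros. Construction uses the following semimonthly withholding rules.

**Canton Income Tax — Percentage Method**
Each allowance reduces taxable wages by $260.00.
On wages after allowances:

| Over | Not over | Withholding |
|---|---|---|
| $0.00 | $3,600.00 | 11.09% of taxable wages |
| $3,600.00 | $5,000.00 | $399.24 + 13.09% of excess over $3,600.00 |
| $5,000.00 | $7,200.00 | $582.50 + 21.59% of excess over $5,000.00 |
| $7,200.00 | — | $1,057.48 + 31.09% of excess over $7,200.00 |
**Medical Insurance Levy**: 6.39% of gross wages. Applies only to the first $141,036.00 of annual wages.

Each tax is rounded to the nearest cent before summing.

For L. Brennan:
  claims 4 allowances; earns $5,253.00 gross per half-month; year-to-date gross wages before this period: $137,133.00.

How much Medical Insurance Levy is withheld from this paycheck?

Medical Insurance Levy: cap $141,036.00 − YTD $137,133.00 = $3,903.00 subject; 6.39% × $3,903.00 = $249.40

$249.40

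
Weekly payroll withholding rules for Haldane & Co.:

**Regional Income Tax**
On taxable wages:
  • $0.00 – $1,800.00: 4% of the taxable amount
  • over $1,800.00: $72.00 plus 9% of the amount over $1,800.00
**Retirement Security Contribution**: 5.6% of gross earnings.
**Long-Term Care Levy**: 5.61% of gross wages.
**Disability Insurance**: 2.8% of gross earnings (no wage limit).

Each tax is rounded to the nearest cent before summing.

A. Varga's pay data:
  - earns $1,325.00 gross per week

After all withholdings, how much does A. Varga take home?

Regional Income Tax: taxable = $1,325.00
  4% × $1,325.00 = $53.00
Retirement Security Contribution: 5.6% × $1,325.00 = $74.20
Long-Term Care Levy: 5.61% × $1,325.00 = $74.33
Disability Insurance: 2.8% × $1,325.00 = $37.10
Total withheld: $53.00 + $74.20 + $74.33 + $37.10 = $238.63
Net pay: $1,325.00 − $238.63 = $1,086.37

$1,086.37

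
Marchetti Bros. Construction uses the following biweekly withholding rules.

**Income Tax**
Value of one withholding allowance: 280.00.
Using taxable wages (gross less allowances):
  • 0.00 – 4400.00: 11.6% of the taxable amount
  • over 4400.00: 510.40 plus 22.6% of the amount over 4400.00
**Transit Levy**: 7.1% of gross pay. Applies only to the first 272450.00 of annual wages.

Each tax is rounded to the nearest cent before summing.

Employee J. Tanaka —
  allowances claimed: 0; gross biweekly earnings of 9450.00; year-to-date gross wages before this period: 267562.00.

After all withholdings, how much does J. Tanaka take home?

Income Tax: taxable = 9450.00
  510.40 + 22.6% × (9450.00 − 4400.00) = 510.40 + 22.6% × 5050.00 = 1651.70
Transit Levy: cap 272450.00 − YTD 267562.00 = 4888.00 subject; 7.1% × 4888.00 = 347.05
Total withheld: 1651.70 + 347.05 = 1998.75
Net pay: 9450.00 − 1998.75 = 7451.25

7451.25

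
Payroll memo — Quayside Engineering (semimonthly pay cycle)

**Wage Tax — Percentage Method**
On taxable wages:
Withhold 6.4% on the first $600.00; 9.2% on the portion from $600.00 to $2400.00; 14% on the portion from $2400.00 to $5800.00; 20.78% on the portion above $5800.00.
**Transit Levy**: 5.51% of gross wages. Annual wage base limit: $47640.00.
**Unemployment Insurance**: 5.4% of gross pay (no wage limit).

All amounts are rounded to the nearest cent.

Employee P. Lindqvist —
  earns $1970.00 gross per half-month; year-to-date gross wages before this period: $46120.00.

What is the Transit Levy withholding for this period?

Transit Levy: cap $47640.00 − YTD $46120.00 = $1520.00 subject; 5.51% × $1520.00 = $83.75

$83.75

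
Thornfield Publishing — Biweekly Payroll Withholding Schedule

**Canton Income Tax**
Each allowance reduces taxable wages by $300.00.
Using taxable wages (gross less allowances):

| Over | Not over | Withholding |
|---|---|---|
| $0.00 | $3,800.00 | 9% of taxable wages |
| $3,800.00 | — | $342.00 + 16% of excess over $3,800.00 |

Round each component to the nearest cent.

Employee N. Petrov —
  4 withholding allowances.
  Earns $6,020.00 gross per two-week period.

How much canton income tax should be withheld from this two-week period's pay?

$505.20

Canton Income Tax: taxable = $6,020.00 − 4×$300.00 = $4,820.00
  $342.00 + 16% × ($4,820.00 − $3,800.00) = $342.00 + 16% × $1,020.00 = $505.20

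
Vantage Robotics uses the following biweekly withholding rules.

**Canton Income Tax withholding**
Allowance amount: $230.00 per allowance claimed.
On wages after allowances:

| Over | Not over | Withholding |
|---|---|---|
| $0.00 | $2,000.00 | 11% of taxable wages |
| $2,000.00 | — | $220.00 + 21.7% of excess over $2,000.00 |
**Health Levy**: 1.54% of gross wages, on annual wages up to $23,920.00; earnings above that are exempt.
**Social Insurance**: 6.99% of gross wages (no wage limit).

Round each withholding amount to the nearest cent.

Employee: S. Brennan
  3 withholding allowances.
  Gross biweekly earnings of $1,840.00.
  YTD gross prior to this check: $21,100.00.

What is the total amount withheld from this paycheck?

$283.46

Canton Income Tax: taxable = $1,840.00 − 3×$230.00 = $1,150.00
  11% × $1,150.00 = $126.50
Health Levy: 1.54% × $1,840.00 = $28.34
Social Insurance: 6.99% × $1,840.00 = $128.62
Total: $126.50 + $28.34 + $128.62 = $283.46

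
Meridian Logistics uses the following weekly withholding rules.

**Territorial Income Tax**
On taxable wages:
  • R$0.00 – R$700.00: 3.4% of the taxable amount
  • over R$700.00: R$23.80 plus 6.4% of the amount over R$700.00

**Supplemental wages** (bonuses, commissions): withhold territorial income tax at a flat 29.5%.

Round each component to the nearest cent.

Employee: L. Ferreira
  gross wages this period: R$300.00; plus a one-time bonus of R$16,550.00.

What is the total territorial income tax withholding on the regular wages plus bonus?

Territorial Income Tax: taxable = R$300.00
  3.4% × R$300.00 = R$10.20
Supplemental (29.5% flat on bonus): 29.5% × R$16,550.00 = R$4,882.25
Total territorial income tax: R$10.20 + R$4,882.25 = R$4,892.45

R$4,892.45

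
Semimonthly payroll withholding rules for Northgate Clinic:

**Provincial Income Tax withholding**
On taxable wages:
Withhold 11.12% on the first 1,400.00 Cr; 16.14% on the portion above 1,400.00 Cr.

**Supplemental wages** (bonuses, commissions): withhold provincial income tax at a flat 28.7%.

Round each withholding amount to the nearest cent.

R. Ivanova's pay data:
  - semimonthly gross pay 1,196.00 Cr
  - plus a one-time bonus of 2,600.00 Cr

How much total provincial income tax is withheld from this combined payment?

879.20 Cr

Provincial Income Tax: taxable = 1,196.00 Cr
  11.12% × 1,196.00 Cr = 133.00 Cr
Supplemental (28.7% flat on bonus): 28.7% × 2,600.00 Cr = 746.20 Cr
Total provincial income tax: 133.00 Cr + 746.20 Cr = 879.20 Cr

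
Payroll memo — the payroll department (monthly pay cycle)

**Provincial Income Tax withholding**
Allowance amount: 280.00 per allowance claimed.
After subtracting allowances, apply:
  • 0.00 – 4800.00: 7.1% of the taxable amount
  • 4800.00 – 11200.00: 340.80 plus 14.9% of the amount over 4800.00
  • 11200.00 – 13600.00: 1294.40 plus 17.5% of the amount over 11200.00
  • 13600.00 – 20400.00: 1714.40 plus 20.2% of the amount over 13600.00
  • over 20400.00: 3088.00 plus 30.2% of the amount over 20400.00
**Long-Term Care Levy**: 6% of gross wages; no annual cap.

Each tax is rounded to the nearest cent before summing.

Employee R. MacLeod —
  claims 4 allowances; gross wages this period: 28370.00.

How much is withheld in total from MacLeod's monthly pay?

6858.90

Provincial Income Tax: taxable = 28370.00 − 4×280.00 = 27250.00
  3088.00 + 30.2% × (27250.00 − 20400.00) = 3088.00 + 30.2% × 6850.00 = 5156.70
Long-Term Care Levy: 6% × 28370.00 = 1702.20
Total: 5156.70 + 1702.20 = 6858.90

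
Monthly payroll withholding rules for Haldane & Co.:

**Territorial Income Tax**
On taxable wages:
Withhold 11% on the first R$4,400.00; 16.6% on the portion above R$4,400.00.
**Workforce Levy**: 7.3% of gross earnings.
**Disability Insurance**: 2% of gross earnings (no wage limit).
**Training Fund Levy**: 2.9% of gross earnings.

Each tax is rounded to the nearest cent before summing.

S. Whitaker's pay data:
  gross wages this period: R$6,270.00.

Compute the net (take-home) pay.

Territorial Income Tax: taxable = R$6,270.00
  R$484.00 + 16.6% × (R$6,270.00 − R$4,400.00) = R$484.00 + 16.6% × R$1,870.00 = R$794.42
Workforce Levy: 7.3% × R$6,270.00 = R$457.71
Disability Insurance: 2% × R$6,270.00 = R$125.40
Training Fund Levy: 2.9% × R$6,270.00 = R$181.83
Total withheld: R$794.42 + R$457.71 + R$125.40 + R$181.83 = R$1,559.36
Net pay: R$6,270.00 − R$1,559.36 = R$4,710.64

R$4,710.64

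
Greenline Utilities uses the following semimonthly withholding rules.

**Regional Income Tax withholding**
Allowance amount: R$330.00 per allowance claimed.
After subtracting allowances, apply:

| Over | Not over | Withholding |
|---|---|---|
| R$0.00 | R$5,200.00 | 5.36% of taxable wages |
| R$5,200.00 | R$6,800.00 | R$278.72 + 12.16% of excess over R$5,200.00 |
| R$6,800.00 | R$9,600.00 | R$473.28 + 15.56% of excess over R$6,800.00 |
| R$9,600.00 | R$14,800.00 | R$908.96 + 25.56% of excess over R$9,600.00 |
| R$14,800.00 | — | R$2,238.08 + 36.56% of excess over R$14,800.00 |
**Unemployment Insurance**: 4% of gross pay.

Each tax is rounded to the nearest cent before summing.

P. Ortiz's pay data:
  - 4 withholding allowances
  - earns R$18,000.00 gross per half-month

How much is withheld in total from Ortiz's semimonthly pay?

R$3,645.41

Regional Income Tax: taxable = R$18,000.00 − 4×R$330.00 = R$16,680.00
  R$2,238.08 + 36.56% × (R$16,680.00 − R$14,800.00) = R$2,238.08 + 36.56% × R$1,880.00 = R$2,925.41
Unemployment Insurance: 4% × R$18,000.00 = R$720.00
Total: R$2,925.41 + R$720.00 = R$3,645.41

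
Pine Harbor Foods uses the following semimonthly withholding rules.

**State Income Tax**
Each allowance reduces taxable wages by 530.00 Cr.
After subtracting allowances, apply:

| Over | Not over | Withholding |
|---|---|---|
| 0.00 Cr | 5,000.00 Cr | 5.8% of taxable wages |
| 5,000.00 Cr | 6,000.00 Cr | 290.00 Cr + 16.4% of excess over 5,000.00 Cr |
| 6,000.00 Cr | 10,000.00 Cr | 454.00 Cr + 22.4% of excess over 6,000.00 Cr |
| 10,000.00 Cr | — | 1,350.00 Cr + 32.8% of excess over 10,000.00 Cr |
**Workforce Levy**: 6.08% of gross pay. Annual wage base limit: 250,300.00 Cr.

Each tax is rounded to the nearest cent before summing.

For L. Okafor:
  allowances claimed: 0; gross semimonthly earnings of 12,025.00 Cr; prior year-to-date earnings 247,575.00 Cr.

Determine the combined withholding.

2,179.88 Cr

State Income Tax: taxable = 12,025.00 Cr
  1,350.00 Cr + 32.8% × (12,025.00 Cr − 10,000.00 Cr) = 1,350.00 Cr + 32.8% × 2,025.00 Cr = 2,014.20 Cr
Workforce Levy: cap 250,300.00 Cr − YTD 247,575.00 Cr = 2,725.00 Cr subject; 6.08% × 2,725.00 Cr = 165.68 Cr
Total: 2,014.20 Cr + 165.68 Cr = 2,179.88 Cr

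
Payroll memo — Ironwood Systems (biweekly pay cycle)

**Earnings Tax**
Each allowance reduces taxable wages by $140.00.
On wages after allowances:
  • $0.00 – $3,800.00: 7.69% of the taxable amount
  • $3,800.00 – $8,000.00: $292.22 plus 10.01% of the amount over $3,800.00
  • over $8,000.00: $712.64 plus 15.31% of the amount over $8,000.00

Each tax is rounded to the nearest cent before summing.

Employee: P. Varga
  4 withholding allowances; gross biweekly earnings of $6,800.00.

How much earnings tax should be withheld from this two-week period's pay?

$536.46

Earnings Tax: taxable = $6,800.00 − 4×$140.00 = $6,240.00
  $292.22 + 10.01% × ($6,240.00 − $3,800.00) = $292.22 + 10.01% × $2,440.00 = $536.46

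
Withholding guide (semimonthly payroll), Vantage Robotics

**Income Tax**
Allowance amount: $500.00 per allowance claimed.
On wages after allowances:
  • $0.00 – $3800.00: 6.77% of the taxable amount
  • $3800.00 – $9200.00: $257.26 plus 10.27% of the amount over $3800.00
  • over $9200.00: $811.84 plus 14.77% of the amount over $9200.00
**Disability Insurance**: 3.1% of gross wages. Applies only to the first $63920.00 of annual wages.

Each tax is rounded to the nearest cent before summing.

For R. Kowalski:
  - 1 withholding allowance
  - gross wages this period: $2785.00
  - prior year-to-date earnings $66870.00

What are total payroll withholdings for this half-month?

$154.69

Income Tax: taxable = $2785.00 − 1×$500.00 = $2285.00
  6.77% × $2285.00 = $154.69
Disability Insurance: YTD $66870.00 ≥ cap $63920.00 → $0.00
Total: $154.69 + $0.00 = $154.69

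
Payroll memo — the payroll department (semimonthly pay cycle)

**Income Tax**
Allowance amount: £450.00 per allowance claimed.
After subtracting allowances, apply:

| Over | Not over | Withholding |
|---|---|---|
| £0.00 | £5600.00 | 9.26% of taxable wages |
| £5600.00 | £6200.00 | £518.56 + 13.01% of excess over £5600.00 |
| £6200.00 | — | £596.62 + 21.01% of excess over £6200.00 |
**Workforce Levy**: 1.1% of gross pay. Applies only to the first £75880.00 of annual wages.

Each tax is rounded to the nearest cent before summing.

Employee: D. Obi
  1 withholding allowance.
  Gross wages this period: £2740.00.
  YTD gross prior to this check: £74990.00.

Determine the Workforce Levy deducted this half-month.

Workforce Levy: cap £75880.00 − YTD £74990.00 = £890.00 subject; 1.1% × £890.00 = £9.79

£9.79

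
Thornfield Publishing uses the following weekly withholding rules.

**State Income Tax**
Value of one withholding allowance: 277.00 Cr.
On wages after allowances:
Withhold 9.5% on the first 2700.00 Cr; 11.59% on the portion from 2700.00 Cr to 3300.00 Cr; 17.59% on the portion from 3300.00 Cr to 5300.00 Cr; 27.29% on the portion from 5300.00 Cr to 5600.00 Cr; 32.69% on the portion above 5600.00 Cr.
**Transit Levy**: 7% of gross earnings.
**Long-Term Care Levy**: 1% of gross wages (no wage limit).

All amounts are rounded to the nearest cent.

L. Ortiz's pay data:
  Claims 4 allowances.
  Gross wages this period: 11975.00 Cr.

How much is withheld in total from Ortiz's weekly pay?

State Income Tax: taxable = 11975.00 Cr − 4×277.00 Cr = 10867.00 Cr
  759.71 Cr + 32.69% × (10867.00 Cr − 5600.00 Cr) = 759.71 Cr + 32.69% × 5267.00 Cr = 2481.49 Cr
Transit Levy: 7% × 11975.00 Cr = 838.25 Cr
Long-Term Care Levy: 1% × 11975.00 Cr = 119.75 Cr
Total: 2481.49 Cr + 838.25 Cr + 119.75 Cr = 3439.49 Cr

3439.49 Cr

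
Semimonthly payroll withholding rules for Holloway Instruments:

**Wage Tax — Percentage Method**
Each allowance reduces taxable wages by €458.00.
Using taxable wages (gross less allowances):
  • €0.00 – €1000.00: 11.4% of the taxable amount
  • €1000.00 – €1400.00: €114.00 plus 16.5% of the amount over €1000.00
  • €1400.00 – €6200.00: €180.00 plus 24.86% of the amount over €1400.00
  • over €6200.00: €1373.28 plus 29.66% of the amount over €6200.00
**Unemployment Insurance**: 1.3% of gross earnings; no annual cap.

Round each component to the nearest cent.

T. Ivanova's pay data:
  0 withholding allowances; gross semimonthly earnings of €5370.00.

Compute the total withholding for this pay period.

€1236.75

Wage Tax: taxable = €5370.00
  €180.00 + 24.86% × (€5370.00 − €1400.00) = €180.00 + 24.86% × €3970.00 = €1166.94
Unemployment Insurance: 1.3% × €5370.00 = €69.81
Total: €1166.94 + €69.81 = €1236.75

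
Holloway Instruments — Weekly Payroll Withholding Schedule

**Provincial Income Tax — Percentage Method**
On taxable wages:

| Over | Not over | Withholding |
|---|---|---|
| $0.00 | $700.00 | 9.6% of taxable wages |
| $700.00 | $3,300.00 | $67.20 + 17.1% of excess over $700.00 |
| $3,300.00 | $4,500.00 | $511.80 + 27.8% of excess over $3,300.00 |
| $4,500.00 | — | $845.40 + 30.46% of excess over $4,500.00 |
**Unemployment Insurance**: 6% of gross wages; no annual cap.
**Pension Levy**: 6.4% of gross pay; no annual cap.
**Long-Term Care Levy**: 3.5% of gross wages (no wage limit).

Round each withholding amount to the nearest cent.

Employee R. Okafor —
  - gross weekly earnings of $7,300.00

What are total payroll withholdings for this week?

Provincial Income Tax: taxable = $7,300.00
  $845.40 + 30.46% × ($7,300.00 − $4,500.00) = $845.40 + 30.46% × $2,800.00 = $1,698.28
Unemployment Insurance: 6% × $7,300.00 = $438.00
Pension Levy: 6.4% × $7,300.00 = $467.20
Long-Term Care Levy: 3.5% × $7,300.00 = $255.50
Total: $1,698.28 + $438.00 + $467.20 + $255.50 = $2,858.98

$2,858.98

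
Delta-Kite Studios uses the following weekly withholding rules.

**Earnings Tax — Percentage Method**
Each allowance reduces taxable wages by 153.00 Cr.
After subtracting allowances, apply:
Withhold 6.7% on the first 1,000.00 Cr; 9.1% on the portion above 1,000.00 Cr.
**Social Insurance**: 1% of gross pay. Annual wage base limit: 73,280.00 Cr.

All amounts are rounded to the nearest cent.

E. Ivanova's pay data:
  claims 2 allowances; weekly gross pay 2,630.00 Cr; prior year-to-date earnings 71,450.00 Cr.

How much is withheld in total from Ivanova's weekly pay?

205.78 Cr

Earnings Tax: taxable = 2,630.00 Cr − 2×153.00 Cr = 2,324.00 Cr
  67.00 Cr + 9.1% × (2,324.00 Cr − 1,000.00 Cr) = 67.00 Cr + 9.1% × 1,324.00 Cr = 187.48 Cr
Social Insurance: cap 73,280.00 Cr − YTD 71,450.00 Cr = 1,830.00 Cr subject; 1% × 1,830.00 Cr = 18.30 Cr
Total: 187.48 Cr + 18.30 Cr = 205.78 Cr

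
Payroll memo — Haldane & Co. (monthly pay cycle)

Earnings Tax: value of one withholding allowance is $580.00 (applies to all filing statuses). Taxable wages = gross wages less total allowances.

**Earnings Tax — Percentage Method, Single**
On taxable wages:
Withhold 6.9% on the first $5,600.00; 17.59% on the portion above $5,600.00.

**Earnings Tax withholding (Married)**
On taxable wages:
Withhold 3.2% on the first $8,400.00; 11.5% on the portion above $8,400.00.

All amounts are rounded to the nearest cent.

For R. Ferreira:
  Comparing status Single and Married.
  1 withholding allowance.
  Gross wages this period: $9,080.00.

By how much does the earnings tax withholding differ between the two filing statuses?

$616.21

Earnings Tax (Single): taxable = $9,080.00 − 1×$580.00 = $8,500.00
  $386.40 + 17.59% × ($8,500.00 − $5,600.00) = $386.40 + 17.59% × $2,900.00 = $896.51
Earnings Tax (Married): taxable = $9,080.00 − 1×$580.00 = $8,500.00
  $268.80 + 11.5% × ($8,500.00 − $8,400.00) = $268.80 + 11.5% × $100.00 = $280.30
Difference: |$896.51 − $280.30| = $616.21 (higher under Single)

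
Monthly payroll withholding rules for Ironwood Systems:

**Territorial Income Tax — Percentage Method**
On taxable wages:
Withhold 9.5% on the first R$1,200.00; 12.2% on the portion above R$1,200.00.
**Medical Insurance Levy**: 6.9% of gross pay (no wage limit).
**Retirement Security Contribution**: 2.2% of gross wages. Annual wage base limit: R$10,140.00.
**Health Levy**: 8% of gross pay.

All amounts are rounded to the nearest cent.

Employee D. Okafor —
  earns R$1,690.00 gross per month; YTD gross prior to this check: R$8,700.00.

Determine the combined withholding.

R$457.27

Territorial Income Tax: taxable = R$1,690.00
  R$114.00 + 12.2% × (R$1,690.00 − R$1,200.00) = R$114.00 + 12.2% × R$490.00 = R$173.78
Medical Insurance Levy: 6.9% × R$1,690.00 = R$116.61
Retirement Security Contribution: cap R$10,140.00 − YTD R$8,700.00 = R$1,440.00 subject; 2.2% × R$1,440.00 = R$31.68
Health Levy: 8% × R$1,690.00 = R$135.20
Total: R$173.78 + R$116.61 + R$31.68 + R$135.20 = R$457.27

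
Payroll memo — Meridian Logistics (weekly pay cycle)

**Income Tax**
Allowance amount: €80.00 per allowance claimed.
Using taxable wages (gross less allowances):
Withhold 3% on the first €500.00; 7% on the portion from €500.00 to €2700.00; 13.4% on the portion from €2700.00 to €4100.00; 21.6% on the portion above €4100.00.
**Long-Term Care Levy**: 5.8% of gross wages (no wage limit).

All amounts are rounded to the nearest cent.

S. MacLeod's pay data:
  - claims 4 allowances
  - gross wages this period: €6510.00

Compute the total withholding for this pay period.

Income Tax: taxable = €6510.00 − 4×€80.00 = €6190.00
  €356.60 + 21.6% × (€6190.00 − €4100.00) = €356.60 + 21.6% × €2090.00 = €808.04
Long-Term Care Levy: 5.8% × €6510.00 = €377.58
Total: €808.04 + €377.58 = €1185.62

€1185.62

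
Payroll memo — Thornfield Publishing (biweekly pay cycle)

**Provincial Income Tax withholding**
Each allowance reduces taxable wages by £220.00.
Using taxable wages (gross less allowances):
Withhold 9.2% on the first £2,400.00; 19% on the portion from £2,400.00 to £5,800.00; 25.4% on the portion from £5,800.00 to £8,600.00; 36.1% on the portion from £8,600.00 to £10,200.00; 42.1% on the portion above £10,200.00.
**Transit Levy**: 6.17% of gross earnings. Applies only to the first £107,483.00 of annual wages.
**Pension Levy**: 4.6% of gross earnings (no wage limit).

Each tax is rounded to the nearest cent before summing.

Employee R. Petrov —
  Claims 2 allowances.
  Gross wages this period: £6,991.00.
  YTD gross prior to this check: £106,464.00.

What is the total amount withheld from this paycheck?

Provincial Income Tax: taxable = £6,991.00 − 2×£220.00 = £6,551.00
  £866.80 + 25.4% × (£6,551.00 − £5,800.00) = £866.80 + 25.4% × £751.00 = £1,057.55
Transit Levy: cap £107,483.00 − YTD £106,464.00 = £1,019.00 subject; 6.17% × £1,019.00 = £62.87
Pension Levy: 4.6% × £6,991.00 = £321.59
Total: £1,057.55 + £62.87 + £321.59 = £1,442.01

£1,442.01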